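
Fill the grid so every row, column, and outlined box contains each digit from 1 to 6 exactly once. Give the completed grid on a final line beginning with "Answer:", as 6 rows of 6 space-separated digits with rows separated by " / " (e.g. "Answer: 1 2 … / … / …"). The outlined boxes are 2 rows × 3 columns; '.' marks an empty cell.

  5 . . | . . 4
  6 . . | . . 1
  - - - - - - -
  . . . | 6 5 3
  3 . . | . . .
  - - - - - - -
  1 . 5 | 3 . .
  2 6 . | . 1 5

Step 1. [r1c4∈{2}] r1c4's peers cover all but 2 ⇒ r1c4=2.
Step 2. [r5c2∈{4}] nothing but 4 survives at r5c2. So r5c2=4.
Step 3. [r4c6∈{2}] nothing but 2 survives at r4c6 ⇒ r4c6=2.
Step 4. [r2c3∈{2,3,4}] in row 2, 4 fits only at r2c3, so r2c3=4.
Step 5. [r4c4∈{1,4}] in col 4, 1 fits only at r4c4, so r4c4=1.
Step 6. [r2c2∈{2,3}] across row 2, 2 lands solely at r2c2 ⇒ r2c2=2.
Step 7. [r1c2∈{1,3}] 3 has one home in col 2: r1c2. So r1c2=3.
Step 8. [r3c2∈{1}] only 1 remains possible at r3c2, so r3c2=1.
Step 9. [r5c5∈{2,6}] in row 5, 2 fits only at r5c5. So r5c5=2.
Step 10. [r2c4∈{5}] only 5 remains possible at r2c4 ⇒ r2c4=5.
Step 11. [r4c2∈{5}] nothing but 5 survives at r4c2. So r4c2=5.
Step 12. [r4c5∈{4}] r4c5 has the single candidate 4. So r4c5=4.
Step 13. [r1c3∈{1}] r1c3's peers cover all but 1. So r1c3=1.
Step 14. [r3c3∈{2}] r3c3's peers cover all but 2, so r3c3=2.
Step 15. [r3c1∈{4}] only 4 remains possible at r3c1, so r3c1=4.
Step 16. [r6c3∈{3}] r6c3 has the single candidate 3 ⇒ r6c3=3.
Step 17. [r4c3∈{6}] only 6 remains possible at r4c3, so r4c3=6.
Step 18. [r6c4∈{4}] nothing but 4 survives at r6c4, so r6c4=4.
Step 19. [r1c5∈{6}] only 6 remains possible at r1c5. So r1c5=6.
Step 20. [r5c6∈{6}] r5c6 is down to just 6. So r5c6=6.
Step 21. [r2c5∈{3}] r2c5 has the single candidate 3. So r2c5=3.

Answer: 5 3 1 2 6 4 / 6 2 4 5 3 1 / 4 1 2 6 5 3 / 3 5 6 1 4 2 / 1 4 5 3 2 6 / 2 6 3 4 1 5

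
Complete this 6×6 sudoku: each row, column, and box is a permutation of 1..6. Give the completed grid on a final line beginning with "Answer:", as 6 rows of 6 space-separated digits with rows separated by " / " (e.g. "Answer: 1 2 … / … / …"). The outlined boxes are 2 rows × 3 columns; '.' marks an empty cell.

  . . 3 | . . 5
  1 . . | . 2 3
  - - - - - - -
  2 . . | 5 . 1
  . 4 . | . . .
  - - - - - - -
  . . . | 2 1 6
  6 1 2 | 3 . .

Step 1. [r4c4∈{6}] only 6 remains possible at r4c4 ⇒ r4c4=6.
Step 2. [r1c1∈{4}] r1c1's peers cover all but 4 ⇒ r1c1=4.
Step 3. [r4c5∈{3}] r4c5 has the single candidate 3, so r4c5=3.
Step 4. [r5c1∈{3,5}] in col 1, 3 fits only at r5c1 ⇒ r5c1=3.
Step 5. [r5c2∈{5}] r5c2 has the single candidate 5 ⇒ r5c2=5.
Step 6. [r2c2∈{6}] r2c2 is down to just 6 ⇒ r2c2=6.
Step 7. [r6c5∈{4,5}] row 6 places 5 nowhere but r6c5 ⇒ r6c5=5.
Step 8. [r2c3∈{5}] r2c3 is down to just 5, so r2c3=5.
Step 9. [r4c6∈{2}] nothing but 2 survives at r4c6, so r4c6=2.
Step 10. [r3c3∈{6}] nothing but 6 survives at r3c3 ⇒ r3c3=6.
Step 11. [r1c2∈{2}] r1c2 has the single candidate 2, so r1c2=2.
Step 12. [r4c1∈{5}] only 5 remains possible at r4c1. So r4c1=5.
Step 13. [r3c2∈{3}] only 3 remains possible at r3c2, so r3c2=3.
Step 14. [r3c5∈{4}] r3c5 is down to just 4 ⇒ r3c5=4.
Step 15. [r1c5∈{6}] nothing but 6 survives at r1c5, so r1c5=6.
Step 16. [r1c4∈{1}] only 1 remains possible at r1c4 ⇒ r1c4=1.
Step 17. [r2c4∈{4}] nothing but 4 survives at r2c4 ⇒ r2c4=4.
Step 18. [r6c6∈{4}] r6c6's peers cover all but 4, so r6c6=4.
Step 19. [r4c3∈{1}] r4c3's peers cover all but 1. So r4c3=1.
Step 20. [r5c3∈{4}] r5c3 has the single candidate 4. So r5c3=4.

Answer: 4 2 3 1 6 5 / 1 6 5 4 2 3 / 2 3 6 5 4 1 / 5 4 1 6 3 2 / 3 5 4 2 1 6 / 6 1 2 3 5 4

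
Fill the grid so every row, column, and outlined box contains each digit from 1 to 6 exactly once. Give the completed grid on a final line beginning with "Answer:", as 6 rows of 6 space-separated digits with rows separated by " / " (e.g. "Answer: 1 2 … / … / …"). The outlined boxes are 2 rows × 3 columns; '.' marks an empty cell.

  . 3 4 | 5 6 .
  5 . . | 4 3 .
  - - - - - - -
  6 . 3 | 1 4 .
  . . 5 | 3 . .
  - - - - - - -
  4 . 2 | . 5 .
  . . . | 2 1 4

Step 1. [r4c5∈{2}] r4c5 is down to just 2, so r4c5=2.
Step 2. [r2c3∈{1,6}] 1 has one home in col 3: r2c3, so r2c3=1.
Step 3. [r2c2∈{2,6}] across row 2, 6 lands solely at r2c2. So r2c2=6.
Step 4. [r1c6∈{1,2}] row 1 places 1 nowhere but r1c6. So r1c6=1.
Step 5. [r5c6∈{3,6}] 3 has one home in row 5: r5c6. So r5c6=3.
Step 6. [r4c1∈{1}] r4c1's peers cover all but 1. So r4c1=1.
Step 7. [r4c6∈{6}] r4c6's peers cover all but 6 ⇒ r4c6=6.
Step 8. [r5c4∈{6}] nothing but 6 survives at r5c4. So r5c4=6.
Step 9. [r3c2∈{2}] only 2 remains possible at r3c2, so r3c2=2.
Step 10. [r6c2∈{5}] r6c2's peers cover all but 5. So r6c2=5.
Step 11. [r1c1∈{2}] r1c1 has the single candidate 2 ⇒ r1c1=2.
Step 12. [r6c1∈{3}] r6c1's peers cover all but 3 ⇒ r6c1=3.
Step 13. [r2c6∈{2}] r2c6 is down to just 2, so r2c6=2.
Step 14. [r5c2∈{1}] r5c2's peers cover all but 1, so r5c2=1.
Step 15. [r6c3∈{6}] only 6 remains possible at r6c3, so r6c3=6.
Step 16. [r3c6∈{5}] r3c6 has the single candidate 5. So r3c6=5.
Step 17. [r4c2∈{4}] nothing but 4 survives at r4c2, so r4c2=4.

Answer: 2 3 4 5 6 1 / 5 6 1 4 3 2 / 6 2 3 1 4 5 / 1 4 5 3 2 6 / 4 1 2 6 5 3 / 3 5 6 2 1 4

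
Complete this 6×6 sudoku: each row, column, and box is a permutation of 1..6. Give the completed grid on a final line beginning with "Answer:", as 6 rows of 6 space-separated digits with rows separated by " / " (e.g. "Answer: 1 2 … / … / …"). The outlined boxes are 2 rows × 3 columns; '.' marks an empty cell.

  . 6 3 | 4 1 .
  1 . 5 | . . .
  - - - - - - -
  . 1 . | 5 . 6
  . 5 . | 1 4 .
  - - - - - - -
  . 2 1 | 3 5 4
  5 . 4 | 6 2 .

Step 1. [r4c6∈{2,3}] across box 4, 2 lands solely at r4c6 ⇒ r4c6=2.
Step 2. [r3c1∈{2,3,4}] r3c1 is the only open cell in row 3 admitting 4 ⇒ r3c1=4.
Step 3. [r2c6∈{3}] r2c6 is down to just 3. So r2c6=3.
Step 4. [r4c3∈{6}] only 6 remains possible at r4c3, so r4c3=6.
Step 5. [r4c1∈{3}] r4c1 is down to just 3. So r4c1=3.
Step 6. [r1c6∈{5}] r1c6 has the single candidate 5. So r1c6=5.
Step 7. [r6c2∈{3}] r6c2's peers cover all but 3, so r6c2=3.
Step 8. [r2c4∈{2}] r2c4's peers cover all but 2. So r2c4=2.
Step 9. [r3c5∈{3}] r3c5 has the single candidate 3 ⇒ r3c5=3.
Step 10. [r2c2∈{4}] r2c2 is down to just 4 ⇒ r2c2=4.
Step 11. [r3c3∈{2}] only 2 remains possible at r3c3 ⇒ r3c3=2.
Step 12. [r5c1∈{6}] r5c1 is down to just 6. So r5c1=6.
Step 13. [r2c5∈{6}] only 6 remains possible at r2c5, so r2c5=6.
Step 14. [r1c1∈{2}] r1c1's peers cover all but 2 ⇒ r1c1=2.
Step 15. [r6c6∈{1}] r6c6 is down to just 1, so r6c6=1.

Answer: 2 6 3 4 1 5 / 1 4 5 2 6 3 / 4 1 2 5 3 6 / 3 5 6 1 4 2 / 6 2 1 3 5 4 / 5 3 4 6 2 1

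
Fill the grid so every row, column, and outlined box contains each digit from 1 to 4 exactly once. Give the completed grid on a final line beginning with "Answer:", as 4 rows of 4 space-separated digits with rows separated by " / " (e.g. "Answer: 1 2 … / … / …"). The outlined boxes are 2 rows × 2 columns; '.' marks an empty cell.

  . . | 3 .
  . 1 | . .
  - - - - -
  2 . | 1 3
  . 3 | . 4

Step 1. [r1c2∈{2,4}] across col 2, 2 lands solely at r1c2. So r1c2=2.
Step 2. [r2c3∈{2,4}] in col 3, 4 fits only at r2c3 ⇒ r2c3=4.
Step 3. [r4c1∈{1}] r4c1 has the single candidate 1. So r4c1=1.
Step 4. [r2c1∈{3}] r2c1's peers cover all but 3 ⇒ r2c1=3.
Step 5. [r4c3∈{2}] r4c3 is down to just 2. So r4c3=2.
Step 6. [r3c2∈{4}] r3c2 is down to just 4, so r3c2=4.
Step 7. [r2c4∈{2}] r2c4's peers cover all but 2. So r2c4=2.
Step 8. [r1c4∈{1}] only 1 remains possible at r1c4 ⇒ r1c4=1.
Step 9. [r1c1∈{4}] r1c1's peers cover all but 4. So r1c1=4.

Answer: 4 2 3 1 / 3 1 4 2 / 2 4 1 3 / 1 3 2 4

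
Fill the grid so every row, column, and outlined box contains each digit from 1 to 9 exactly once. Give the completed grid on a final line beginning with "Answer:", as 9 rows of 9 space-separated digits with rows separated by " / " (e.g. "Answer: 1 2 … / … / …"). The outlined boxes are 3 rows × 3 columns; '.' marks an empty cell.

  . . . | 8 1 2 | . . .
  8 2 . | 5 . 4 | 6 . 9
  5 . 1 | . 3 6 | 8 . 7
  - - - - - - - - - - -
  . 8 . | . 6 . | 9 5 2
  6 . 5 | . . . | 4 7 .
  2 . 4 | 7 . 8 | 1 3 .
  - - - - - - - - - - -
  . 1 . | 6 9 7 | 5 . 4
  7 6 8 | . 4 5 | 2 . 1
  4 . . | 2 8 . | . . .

Step 1. [r2c3∈{3,7}] row 2 places 3 nowhere but r2c3 ⇒ r2c3=3.
Step 2. [r5c6∈{1,3,9}] col 6 places 9 nowhere but r5c6 ⇒ r5c6=9.
Step 3. [r5c4∈{1,3}] across row 5, 1 lands solely at r5c4, so r5c4=1.
Step 4. [r4c6∈{3}] r4c6 has the single candidate 3, so r4c6=3.
Step 5. [r1c1∈{9}] r1c1's peers cover all but 9, so r1c1=9.
Step 6. [r3c2∈{4}] nothing but 4 survives at r3c2 ⇒ r3c2=4.
Step 7. [r9c2∈{3,5,9}] across row 9, 5 lands solely at r9c2, so r9c2=5.
Step 8. [r1c7∈{3}] r1c7 is down to just 3 ⇒ r1c7=3.
Step 9. [r9c8∈{6,9}] r9c8 is the only open cell in col 8 admitting 6 ⇒ r9c8=6.
Step 10. [r1c2∈{7}] r1c2's peers cover all but 7 ⇒ r1c2=7.
Step 11. [r7c8∈{8}] only 8 remains possible at r7c8 ⇒ r7c8=8.
Step 12. [r1c9∈{5}] nothing but 5 survives at r1c9 ⇒ r1c9=5.
Step 13. [r6c2∈{9}] r6c2 has the single candidate 9 ⇒ r6c2=9.
Step 14. [r9c9∈{3}] only 3 remains possible at r9c9, so r9c9=3.
Step 15. [r2c8∈{1}] nothing but 1 survives at r2c8, so r2c8=1.
Step 16. [r6c5∈{5}] r6c5 is down to just 5, so r6c5=5.
Step 17. [r4c1∈{1}] r4c1 has the single candidate 1. So r4c1=1.
Step 18. [r5c2∈{3}] only 3 remains possible at r5c2 ⇒ r5c2=3.
Step 19. [r3c8∈{2}] r3c8 has the single candidate 2. So r3c8=2.
Step 20. [r9c6∈{1}] nothing but 1 survives at r9c6 ⇒ r9c6=1.
Step 21. [r9c7∈{7}] only 7 remains possible at r9c7, so r9c7=7.
Step 22. [r7c3∈{2}] r7c3's peers cover all but 2 ⇒ r7c3=2.
Step 23. [r1c8∈{4}] only 4 remains possible at r1c8 ⇒ r1c8=4.
Step 24. [r1c3∈{6}] r1c3's peers cover all but 6. So r1c3=6.
Step 25. [r8c4∈{3}] nothing but 3 survives at r8c4. So r8c4=3.
Step 26. [r5c5∈{2}] r5c5's peers cover all but 2 ⇒ r5c5=2.
Step 27. [r7c1∈{3}] r7c1 is down to just 3. So r7c1=3.
Step 28. [r2c5∈{7}] nothing but 7 survives at r2c5, so r2c5=7.
Step 29. [r6c9∈{6}] r6c9 has the single candidate 6, so r6c9=6.
Step 30. [r5c9∈{8}] nothing but 8 survives at r5c9, so r5c9=8.
Step 31. [r8c8∈{9}] only 9 remains possible at r8c8. So r8c8=9.
Step 32. [r9c3∈{9}] nothing but 9 survives at r9c3 ⇒ r9c3=9.
Step 33. [r4c4∈{4}] only 4 remains possible at r4c4 ⇒ r4c4=4.
Step 34. [r4c3∈{7}] r4c3 is down to just 7. So r4c3=7.
Step 35. [r3c4∈{9}] nothing but 9 survives at r3c4, so r3c4=9.

Answer: 9 7 6 8 1 2 3 4 5 / 8 2 3 5 7 4 6 1 9 / 5 4 1 9 3 6 8 2 7 / 1 8 7 4 6 3 9 5 2 / 6 3 5 1 2 9 4 7 8 / 2 9 4 7 5 8 1 3 6 / 3 1 2 6 9 7 5 8 4 / 7 6 8 3 4 5 2 9 1 / 4 5 9 2 8 1 7 6 3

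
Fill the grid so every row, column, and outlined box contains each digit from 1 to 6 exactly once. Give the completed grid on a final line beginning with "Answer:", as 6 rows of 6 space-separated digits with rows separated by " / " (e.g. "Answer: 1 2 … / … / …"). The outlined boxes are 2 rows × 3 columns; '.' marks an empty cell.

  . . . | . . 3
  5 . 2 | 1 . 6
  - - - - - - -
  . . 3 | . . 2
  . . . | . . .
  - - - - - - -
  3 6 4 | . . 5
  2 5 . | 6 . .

Step 1. [r2c5∈{4}] r2c5's peers cover all but 4, so r2c5=4.
Step 2. [r5c5∈{1,2}] in row 5, 1 fits only at r5c5, so r5c5=1.
Step 3. [r4c6∈{1,4}] in col 6, 1 fits only at r4c6 ⇒ r4c6=1.
Step 4. [r4c3∈{5,6}] r4c3 is the only open cell in col 3 admitting 5 ⇒ r4c3=5.
Step 5. [r1c5∈{2,5}] 2 has one home in col 5: r1c5. So r1c5=2.
Step 6. [r1c3∈{1,6}] across col 3, 6 lands solely at r1c3. So r1c3=6.
Step 7. [r3c5∈{5,6}] r3c5 is the only open cell in col 5 admitting 5. So r3c5=5.
Step 8. [r3c1∈{1,4,6}] row 3 places 6 nowhere but r3c1. So r3c1=6.
Step 9. [r4c1∈{4}] r4c1's peers cover all but 4, so r4c1=4.
Step 10. [r1c2∈{1,4}] across row 1, 4 lands solely at r1c2. So r1c2=4.
Step 11. [r6c5∈{3}] r6c5 has the single candidate 3 ⇒ r6c5=3.
Step 12. [r3c2∈{1}] r3c2 is down to just 1 ⇒ r3c2=1.
Step 13. [r6c3∈{1}] r6c3 is down to just 1, so r6c3=1.
Step 14. [r3c4∈{4}] r3c4's peers cover all but 4. So r3c4=4.
Step 15. [r5c4∈{2}] nothing but 2 survives at r5c4, so r5c4=2.
Step 16. [r1c4∈{5}] only 5 remains possible at r1c4, so r1c4=5.
Step 17. [r6c6∈{4}] nothing but 4 survives at r6c6. So r6c6=4.
Step 18. [r2c2∈{3}] r2c2 is down to just 3. So r2c2=3.
Step 19. [r4c4∈{3}] r4c4's peers cover all but 3. So r4c4=3.
Step 20. [r1c1∈{1}] only 1 remains possible at r1c1, so r1c1=1.
Step 21. [r4c5∈{6}] r4c5 is down to just 6, so r4c5=6.
Step 22. [r4c2∈{2}] nothing but 2 survives at r4c2 ⇒ r4c2=2.

Answer: 1 4 6 5 2 3 / 5 3 2 1 4 6 / 6 1 3 4 5 2 / 4 2 5 3 6 1 / 3 6 4 2 1 5 / 2 5 1 6 3 4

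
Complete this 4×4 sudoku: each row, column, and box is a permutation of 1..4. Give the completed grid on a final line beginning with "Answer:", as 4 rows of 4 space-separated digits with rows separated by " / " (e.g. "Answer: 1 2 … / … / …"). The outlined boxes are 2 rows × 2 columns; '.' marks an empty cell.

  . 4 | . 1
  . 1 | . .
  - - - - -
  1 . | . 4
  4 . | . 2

Step 1. [r3c3∈{3}] only 3 remains possible at r3c3. So r3c3=3.
Step 2. [r1c3∈{2}] r1c3 has the single candidate 2 ⇒ r1c3=2.
Step 3. [r1c1∈{3}] r1c1's peers cover all but 3 ⇒ r1c1=3.
Step 4. [r2c3∈{4}] nothing but 4 survives at r2c3. So r2c3=4.
Step 5. [r4c2∈{3}] only 3 remains possible at r4c2 ⇒ r4c2=3.
Step 6. [r2c1∈{2}] r2c1 has the single candidate 2. So r2c1=2.
Step 7. [r4c3∈{1}] r4c3 has the single candidate 1 ⇒ r4c3=1.
Step 8. [r2c4∈{3}] r2c4's peers cover all but 3 ⇒ r2c4=3.
Step 9. [r3c2∈{2}] r3c2 has the single candidate 2, so r3c2=2.

Answer: 3 4 2 1 / 2 1 4 3 / 1 2 3 4 / 4 3 1 2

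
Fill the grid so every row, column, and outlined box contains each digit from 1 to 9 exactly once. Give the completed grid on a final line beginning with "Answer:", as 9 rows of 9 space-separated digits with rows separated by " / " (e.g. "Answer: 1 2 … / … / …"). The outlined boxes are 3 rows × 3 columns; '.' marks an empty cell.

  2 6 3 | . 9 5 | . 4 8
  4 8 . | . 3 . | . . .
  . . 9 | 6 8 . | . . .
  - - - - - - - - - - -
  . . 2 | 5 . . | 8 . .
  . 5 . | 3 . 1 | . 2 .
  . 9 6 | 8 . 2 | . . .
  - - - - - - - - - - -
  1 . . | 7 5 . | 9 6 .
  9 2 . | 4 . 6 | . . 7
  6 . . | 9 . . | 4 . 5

Step 1. [r2c3∈{1,5,7}] 1 has one home in col 3: r2c3, so r2c3=1.
Step 2. [r1c7∈{1,7}] row 1 places 7 nowhere but r1c7, so r1c7=7.
Step 3. [r4c2∈{1,3,4,7}] r4c2 is the only open cell in col 2 admitting 1 ⇒ r4c2=1.
Step 4. [r5c3∈{4,7,8}] in box 4, 4 fits only at r5c3. So r5c3=4.
Step 5. [r5c9∈{6,9}] row 5 places 9 nowhere but r5c9 ⇒ r5c9=9.
Step 6. [r3c2∈{7}] r3c2 has the single candidate 7 ⇒ r3c2=7.
Step 7. [r9c2∈{3}] only 3 remains possible at r9c2 ⇒ r9c2=3.
Step 8. [r9c6∈{8}] r9c6's peers cover all but 8, so r9c6=8.
Step 9. [r9c8∈{1}] nothing but 1 survives at r9c8 ⇒ r9c8=1.
Step 10. [r8c7∈{3}] r8c7's peers cover all but 3. So r8c7=3.
Step 11. [r5c7∈{6}] r5c7 has the single candidate 6. So r5c7=6.
Step 12. [r5c5∈{7}] r5c5 has the single candidate 7 ⇒ r5c5=7.
Step 13. [r6c5∈{4}] r6c5 has the single candidate 4, so r6c5=4.
Step 14. [r7c9∈{2}] r7c9 has the single candidate 2. So r7c9=2.
Step 15. [r3c7∈{1,2,5}] 2 has one home in row 3: r3c7. So r3c7=2.
Step 16. [r2c7∈{5}] only 5 remains possible at r2c7. So r2c7=5.
Step 17. [r3c8∈{3}] nothing but 3 survives at r3c8, so r3c8=3.
Step 18. [r4c8∈{7}] r4c8's peers cover all but 7 ⇒ r4c8=7.
Step 19. [r4c1∈{3}] r4c1's peers cover all but 3 ⇒ r4c1=3.
Step 20. [r6c9∈{1,3}] across row 6, 3 lands solely at r6c9 ⇒ r6c9=3.
Step 21. [r8c8∈{8}] r8c8 has the single candidate 8. So r8c8=8.
Step 22. [r4c5∈{6}] r4c5 has the single candidate 6 ⇒ r4c5=6.
Step 23. [r6c1∈{7}] nothing but 7 survives at r6c1, so r6c1=7.
Step 24. [r4c6∈{9}] nothing but 9 survives at r4c6. So r4c6=9.
Step 25. [r2c8∈{9}] r2c8's peers cover all but 9, so r2c8=9.
Step 26. [r5c1∈{8}] r5c1 is down to just 8 ⇒ r5c1=8.
Step 27. [r3c9∈{1}] r3c9's peers cover all but 1 ⇒ r3c9=1.
Step 28. [r2c9∈{6}] r2c9's peers cover all but 6. So r2c9=6.
Step 29. [r3c1∈{5}] r3c1's peers cover all but 5, so r3c1=5.
Step 30. [r2c4∈{2}] r2c4's peers cover all but 2, so r2c4=2.
Step 31. [r9c5∈{2}] r9c5 has the single candidate 2 ⇒ r9c5=2.
Step 32. [r7c2∈{4}] nothing but 4 survives at r7c2. So r7c2=4.
Step 33. [r6c8∈{5}] nothing but 5 survives at r6c8 ⇒ r6c8=5.
Step 34. [r8c3∈{5}] nothing but 5 survives at r8c3. So r8c3=5.
Step 35. [r7c6∈{3}] only 3 remains possible at r7c6 ⇒ r7c6=3.
Step 36. [r1c4∈{1}] nothing but 1 survives at r1c4. So r1c4=1.
Step 37. [r4c9∈{4}] nothing but 4 survives at r4c9, so r4c9=4.
Step 38. [r7c3∈{8}] only 8 remains possible at r7c3. So r7c3=8.
Step 39. [r2c6∈{7}] r2c6 is down to just 7. So r2c6=7.
Step 40. [r3c6∈{4}] r3c6's peers cover all but 4, so r3c6=4.
Step 41. [r6c7∈{1}] r6c7 is down to just 1 ⇒ r6c7=1.
Step 42. [r8c5∈{1}] nothing but 1 survives at r8c5, so r8c5=1.
Step 43. [r9c3∈{7}] r9c3's peers cover all but 7. So r9c3=7.

Answer: 2 6 3 1 9 5 7 4 8 / 4 8 1 2 3 7 5 9 6 / 5 7 9 6 8 4 2 3 1 / 3 1 2 5 6 9 8 7 4 / 8 5 4 3 7 1 6 2 9 / 7 9 6 8 4 2 1 5 3 / 1 4 8 7 5 3 9 6 2 / 9 2 5 4 1 6 3 8 7 / 6 3 7 9 2 8 4 1 5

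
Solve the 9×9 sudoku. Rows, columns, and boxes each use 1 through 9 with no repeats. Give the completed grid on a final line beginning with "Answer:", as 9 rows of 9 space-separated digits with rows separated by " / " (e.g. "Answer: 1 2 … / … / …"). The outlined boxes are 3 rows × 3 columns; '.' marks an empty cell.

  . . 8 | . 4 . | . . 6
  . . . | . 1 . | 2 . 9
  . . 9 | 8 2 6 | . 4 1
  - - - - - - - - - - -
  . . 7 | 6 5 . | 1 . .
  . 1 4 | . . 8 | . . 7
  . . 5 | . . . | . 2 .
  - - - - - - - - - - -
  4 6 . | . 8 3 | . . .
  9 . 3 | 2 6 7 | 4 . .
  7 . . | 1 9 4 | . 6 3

Step 1. [r2c6∈{5}] r2c6 has the single candidate 5. So r2c6=5.
Step 2. [r5c5∈{3}] r5c5's peers cover all but 3. So r5c5=3.
Step 3. [r5c4∈{9}] nothing but 9 survives at r5c4. So r5c4=9.
Step 4. [r5c1∈{2,6}] r5c1 is the only open cell in row 5 admitting 2 ⇒ r5c1=2.
Step 5. [r1c2∈{2,3,5,7}] in row 1, 2 fits only at r1c2 ⇒ r1c2=2.
Step 6. [r5c8∈{5}] r5c8 has the single candidate 5. So r5c8=5.
Step 7. [r6c1∈{3,6,8}] across box 4, 6 lands solely at r6c1 ⇒ r6c1=6.
Step 8. [r2c1∈{3}] nothing but 3 survives at r2c1, so r2c1=3.
Step 9. [r3c7∈{3,5,7}] across row 3, 3 lands solely at r3c7. So r3c7=3.
Step 10. [r1c8∈{7}] r1c8 is down to just 7. So r1c8=7.
Step 11. [r4c1∈{8}] r4c1's peers cover all but 8, so r4c1=8.
Step 12. [r1c7∈{5}] r1c7 has the single candidate 5. So r1c7=5.
Step 13. [r9c7∈{8}] only 8 remains possible at r9c7 ⇒ r9c7=8.
Step 14. [r6c7∈{9}] nothing but 9 survives at r6c7, so r6c7=9.
Step 15. [r7c9∈{2,5}] col 9 places 2 nowhere but r7c9, so r7c9=2.
Step 16. [r6c4∈{4,7}] 4 has one home in col 4: r6c4 ⇒ r6c4=4.
Step 17. [r9c2∈{5}] only 5 remains possible at r9c2 ⇒ r9c2=5.
Step 18. [r3c2∈{7}] r3c2 has the single candidate 7. So r3c2=7.
Step 19. [r4c2∈{3,9}] in row 4, 9 fits only at r4c2. So r4c2=9.
Step 20. [r8c8∈{1}] r8c8's peers cover all but 1. So r8c8=1.
Step 21. [r1c1∈{1}] nothing but 1 survives at r1c1, so r1c1=1.
Step 22. [r2c4∈{7}] nothing but 7 survives at r2c4, so r2c4=7.
Step 23. [r2c8∈{8}] r2c8 has the single candidate 8. So r2c8=8.
Step 24. [r6c6∈{1}] only 1 remains possible at r6c6. So r6c6=1.
Step 25. [r1c4∈{3}] r1c4 has the single candidate 3 ⇒ r1c4=3.
Step 26. [r9c3∈{2}] r9c3 is down to just 2, so r9c3=2.
Step 27. [r1c6∈{9}] only 9 remains possible at r1c6 ⇒ r1c6=9.
Step 28. [r7c3∈{1}] only 1 remains possible at r7c3. So r7c3=1.
Step 29. [r8c9∈{5}] r8c9's peers cover all but 5 ⇒ r8c9=5.
Step 30. [r7c8∈{9}] only 9 remains possible at r7c8. So r7c8=9.
Step 31. [r6c2∈{3}] nothing but 3 survives at r6c2. So r6c2=3.
Step 32. [r4c9∈{4}] r4c9 has the single candidate 4. So r4c9=4.
Step 33. [r2c3∈{6}] r2c3's peers cover all but 6 ⇒ r2c3=6.
Step 34. [r6c9∈{8}] only 8 remains possible at r6c9, so r6c9=8.
Step 35. [r7c7∈{7}] r7c7's peers cover all but 7 ⇒ r7c7=7.
Step 36. [r2c2∈{4}] r2c2's peers cover all but 4, so r2c2=4.
Step 37. [r4c6∈{2}] r4c6 is down to just 2, so r4c6=2.
Step 38. [r5c7∈{6}] r5c7 has the single candidate 6, so r5c7=6.
Step 39. [r7c4∈{5}] r7c4's peers cover all but 5, so r7c4=5.
Step 40. [r8c2∈{8}] r8c2 is down to just 8. So r8c2=8.
Step 41. [r4c8∈{3}] only 3 remains possible at r4c8 ⇒ r4c8=3.
Step 42. [r6c5∈{7}] r6c5 is down to just 7 ⇒ r6c5=7.
Step 43. [r3c1∈{5}] r3c1 has the single candidate 5. So r3c1=5.

Answer: 1 2 8 3 4 9 5 7 6 / 3 4 6 7 1 5 2 8 9 / 5 7 9 8 2 6 3 4 1 / 8 9 7 6 5 2 1 3 4 / 2 1 4 9 3 8 6 5 7 / 6 3 5 4 7 1 9 2 8 / 4 6 1 5 8 3 7 9 2 / 9 8 3 2 6 7 4 1 5 / 7 5 2 1 9 4 8 6 3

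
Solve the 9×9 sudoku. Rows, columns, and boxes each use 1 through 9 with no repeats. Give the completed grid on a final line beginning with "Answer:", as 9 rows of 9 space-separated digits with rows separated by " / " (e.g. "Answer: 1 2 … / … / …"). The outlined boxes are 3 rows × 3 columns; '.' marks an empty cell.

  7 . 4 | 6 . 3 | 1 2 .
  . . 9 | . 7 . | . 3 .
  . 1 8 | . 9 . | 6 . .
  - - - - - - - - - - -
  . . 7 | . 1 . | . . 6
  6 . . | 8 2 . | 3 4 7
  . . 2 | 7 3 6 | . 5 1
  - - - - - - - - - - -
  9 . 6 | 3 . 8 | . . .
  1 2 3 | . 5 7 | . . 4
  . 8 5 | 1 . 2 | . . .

Step 1. [r3c9∈{5}] r3c9 has the single candidate 5 ⇒ r3c9=5.
Step 2. [r9c1∈{4}] r9c1's peers cover all but 4 ⇒ r9c1=4.
Step 3. [r4c2∈{3,4,5,9}] r4c2 is the only open cell in col 2 admitting 3 ⇒ r4c2=3.
Step 4. [r3c6∈{4}] r3c6 has the single candidate 4 ⇒ r3c6=4.
Step 5. [r4c7∈{2,8,9}] in row 4, 2 fits only at r4c7 ⇒ r4c7=2.
Step 6. [r8c8∈{6,8,9}] across row 8, 6 lands solely at r8c8. So r8c8=6.
Step 7. [r8c7∈{8,9}] in row 8, 8 fits only at r8c7, so r8c7=8.
Step 8. [r6c7∈{9}] r6c7 has the single candidate 9. So r6c7=9.
Step 9. [r1c2∈{5}] only 5 remains possible at r1c2. So r1c2=5.
Step 10. [r5c6∈{5,9}] row 5 places 5 nowhere but r5c6. So r5c6=5.
Step 11. [r9c7∈{7}] only 7 remains possible at r9c7, so r9c7=7.
Step 12. [r1c9∈{8,9}] row 1 places 9 nowhere but r1c9 ⇒ r1c9=9.
Step 13. [r3c4∈{2}] r3c4's peers cover all but 2. So r3c4=2.
Step 14. [r6c1∈{8}] nothing but 8 survives at r6c1 ⇒ r6c1=8.
Step 15. [r4c4∈{4,9}] r4c4 is the only open cell in row 4 admitting 4, so r4c4=4.
Step 16. [r7c9∈{2}] only 2 remains possible at r7c9 ⇒ r7c9=2.
Step 17. [r7c7∈{5}] r7c7 is down to just 5. So r7c7=5.
Step 18. [r5c3∈{1}] r5c3's peers cover all but 1. So r5c3=1.
Step 19. [r4c6∈{9}] only 9 remains possible at r4c6 ⇒ r4c6=9.
Step 20. [r2c6∈{1}] r2c6's peers cover all but 1 ⇒ r2c6=1.
Step 21. [r2c4∈{5}] nothing but 5 survives at r2c4. So r2c4=5.
Step 22. [r5c2∈{9}] r5c2's peers cover all but 9 ⇒ r5c2=9.
Step 23. [r1c5∈{8}] nothing but 8 survives at r1c5. So r1c5=8.
Step 24. [r3c1∈{3}] nothing but 3 survives at r3c1, so r3c1=3.
Step 25. [r4c8∈{8}] r4c8 is down to just 8. So r4c8=8.
Step 26. [r7c8∈{1}] r7c8 is down to just 1. So r7c8=1.
Step 27. [r8c4∈{9}] nothing but 9 survives at r8c4 ⇒ r8c4=9.
Step 28. [r2c9∈{8}] only 8 remains possible at r2c9, so r2c9=8.
Step 29. [r6c2∈{4}] only 4 remains possible at r6c2. So r6c2=4.
Step 30. [r9c9∈{3}] r9c9 has the single candidate 3, so r9c9=3.
Step 31. [r7c2∈{7}] r7c2 has the single candidate 7. So r7c2=7.
Step 32. [r3c8∈{7}] nothing but 7 survives at r3c8, so r3c8=7.
Step 33. [r9c8∈{9}] r9c8 has the single candidate 9, so r9c8=9.
Step 34. [r2c2∈{6}] r2c2's peers cover all but 6. So r2c2=6.
Step 35. [r7c5∈{4}] r7c5's peers cover all but 4, so r7c5=4.
Step 36. [r4c1∈{5}] r4c1's peers cover all but 5, so r4c1=5.
Step 37. [r2c7∈{4}] r2c7's peers cover all but 4 ⇒ r2c7=4.
Step 38. [r9c5∈{6}] r9c5's peers cover all but 6 ⇒ r9c5=6.
Step 39. [r2c1∈{2}] r2c1 is down to just 2, so r2c1=2.

Answer: 7 5 4 6 8 3 1 2 9 / 2 6 9 5 7 1 4 3 8 / 3 1 8 2 9 4 6 7 5 / 5 3 7 4 1 9 2 8 6 / 6 9 1 8 2 5 3 4 7 / 8 4 2 7 3 6 9 5 1 / 9 7 6 3 4 8 5 1 2 / 1 2 3 9 5 7 8 6 4 / 4 8 5 1 6 2 7 9 3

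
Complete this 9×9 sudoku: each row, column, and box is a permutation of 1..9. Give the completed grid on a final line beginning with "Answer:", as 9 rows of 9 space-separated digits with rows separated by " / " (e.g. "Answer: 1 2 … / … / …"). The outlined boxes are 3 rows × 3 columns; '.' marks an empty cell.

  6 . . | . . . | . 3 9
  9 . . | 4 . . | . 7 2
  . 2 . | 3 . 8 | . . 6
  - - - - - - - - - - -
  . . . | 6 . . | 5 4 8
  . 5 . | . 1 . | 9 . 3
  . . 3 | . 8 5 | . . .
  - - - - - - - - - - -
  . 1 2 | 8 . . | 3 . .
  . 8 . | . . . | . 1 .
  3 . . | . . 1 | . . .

Step 1. [r5c6∈{2,4,7}] 4 has one home in box 5: r5c6 ⇒ r5c6=4.
Step 2. [r3c5∈{5,7,9}] across row 3, 9 lands solely at r3c5, so r3c5=9.
Step 3. [r9c8∈{2,5,6,8,9}] r9c8 is the only open cell in col 8 admitting 8 ⇒ r9c8=8.
Step 4. [r1c4∈{1,2,5,7}] in col 4, 1 fits only at r1c4 ⇒ r1c4=1.
Step 5. [r2c6∈{6}] only 6 remains possible at r2c6. So r2c6=6.
Step 6. [r2c5∈{5}] r2c5 has the single candidate 5 ⇒ r2c5=5.
Step 7. [r1c3∈{4,5,7,8}] row 1 places 5 nowhere but r1c3 ⇒ r1c3=5.
Step 8. [r5c1∈{2,7,8}] r5c1 is the only open cell in col 1 admitting 8. So r5c1=8.
Step 9. [r7c8∈{5,6,9}] across col 8, 9 lands solely at r7c8, so r7c8=9.
Step 10. [r7c6∈{7}] only 7 remains possible at r7c6, so r7c6=7.
Step 11. [r1c5∈{2,7}] box 2 places 7 nowhere but r1c5, so r1c5=7.
Step 12. [r1c2∈{4}] nothing but 4 survives at r1c2 ⇒ r1c2=4.
Step 13. [r6c1∈{1,2,4,7}] across row 6, 4 lands solely at r6c1. So r6c1=4.
Step 14. [r4c1∈{1,2,7}] in col 1, 2 fits only at r4c1, so r4c1=2.
Step 15. [r4c3∈{1,7,9}] 1 has one home in row 4: r4c3. So r4c3=1.
Step 16. [r3c3∈{7}] only 7 remains possible at r3c3, so r3c3=7.
Step 17. [r5c3∈{6}] r5c3's peers cover all but 6. So r5c3=6.
Step 18. [r8c1∈{5,7}] r8c1 is the only open cell in col 1 admitting 7 ⇒ r8c1=7.
Step 19. [r5c8∈{2}] r5c8 is down to just 2 ⇒ r5c8=2.
Step 20. [r6c4∈{2,7,9}] r6c4 is the only open cell in row 6 admitting 2. So r6c4=2.
Step 21. [r4c6∈{3,9}] in box 5, 9 fits only at r4c6. So r4c6=9.
Step 22. [r2c7∈{1,8}] in row 2, 1 fits only at r2c7, so r2c7=1.
Step 23. [r7c5∈{4,6}] across row 7, 6 lands solely at r7c5. So r7c5=6.
Step 24. [r7c9∈{4,5}] row 7 places 4 nowhere but r7c9 ⇒ r7c9=4.
Step 25. [r8c7∈{2,6}] across row 8, 6 lands solely at r8c7 ⇒ r8c7=6.
Step 26. [r6c7∈{7}] only 7 remains possible at r6c7. So r6c7=7.
Step 27. [r8c9∈{5}] only 5 remains possible at r8c9, so r8c9=5.
Step 28. [r8c4∈{9}] r8c4 is down to just 9 ⇒ r8c4=9.
Step 29. [r9c3∈{4,9}] r9c3 is the only open cell in col 3 admitting 9. So r9c3=9.
Step 30. [r9c5∈{2,4}] row 9 places 4 nowhere but r9c5, so r9c5=4.
Step 31. [r8c5∈{2,3}] col 5 places 2 nowhere but r8c5 ⇒ r8c5=2.
Step 32. [r2c3∈{8}] r2c3 is down to just 8, so r2c3=8.
Step 33. [r3c1∈{1}] r3c1 has the single candidate 1. So r3c1=1.
Step 34. [r7c1∈{5}] r7c1's peers cover all but 5. So r7c1=5.
Step 35. [r8c3∈{4}] only 4 remains possible at r8c3 ⇒ r8c3=4.
Step 36. [r4c2∈{7}] r4c2 has the single candidate 7. So r4c2=7.
Step 37. [r2c2∈{3}] only 3 remains possible at r2c2. So r2c2=3.
Step 38. [r9c2∈{6}] only 6 remains possible at r9c2, so r9c2=6.
Step 39. [r9c9∈{7}] r9c9 is down to just 7, so r9c9=7.
Step 40. [r3c8∈{5}] r3c8's peers cover all but 5 ⇒ r3c8=5.
Step 41. [r1c7∈{8}] r1c7's peers cover all but 8. So r1c7=8.
Step 42. [r9c7∈{2}] r9c7's peers cover all but 2. So r9c7=2.
Step 43. [r1c6∈{2}] r1c6 has the single candidate 2. So r1c6=2.
Step 44. [r6c8∈{6}] r6c8 is down to just 6 ⇒ r6c8=6.
Step 45. [r3c7∈{4}] r3c7 has the single candidate 4. So r3c7=4.
Step 46. [r8c6∈{3}] r8c6 is down to just 3 ⇒ r8c6=3.
Step 47. [r6c9∈{1}] r6c9's peers cover all but 1. So r6c9=1.
Step 48. [r4c5∈{3}] only 3 remains possible at r4c5, so r4c5=3.
Step 49. [r9c4∈{5}] r9c4's peers cover all but 5. So r9c4=5.
Step 50. [r6c2∈{9}] r6c2 is down to just 9 ⇒ r6c2=9.
Step 51. [r5c4∈{7}] r5c4's peers cover all but 7, so r5c4=7.

Answer: 6 4 5 1 7 2 8 3 9 / 9 3 8 4 5 6 1 7 2 / 1 2 7 3 9 8 4 5 6 / 2 7 1 6 3 9 5 4 8 / 8 5 6 7 1 4 9 2 3 / 4 9 3 2 8 5 7 6 1 / 5 1 2 8 6 7 3 9 4 / 7 8 4 9 2 3 6 1 5 / 3 6 9 5 4 1 2 8 7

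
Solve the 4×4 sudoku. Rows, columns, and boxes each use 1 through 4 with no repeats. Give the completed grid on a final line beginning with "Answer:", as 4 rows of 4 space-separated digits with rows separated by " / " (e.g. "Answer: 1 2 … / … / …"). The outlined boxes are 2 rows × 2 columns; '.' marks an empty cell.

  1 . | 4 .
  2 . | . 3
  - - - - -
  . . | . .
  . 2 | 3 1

Step 1. [r3c4∈{2,4}] col 4 places 4 nowhere but r3c4, so r3c4=4.
Step 2. [r1c2∈{3}] r1c2 has the single candidate 3. So r1c2=3.
Step 3. [r2c2∈{4}] nothing but 4 survives at r2c2 ⇒ r2c2=4.
Step 4. [r1c4∈{2}] r1c4 has the single candidate 2. So r1c4=2.
Step 5. [r2c3∈{1}] r2c3's peers cover all but 1 ⇒ r2c3=1.
Step 6. [r3c2∈{1}] only 1 remains possible at r3c2 ⇒ r3c2=1.
Step 7. [r3c1∈{3}] r3c1's peers cover all but 3, so r3c1=3.
Step 8. [r4c1∈{4}] nothing but 4 survives at r4c1 ⇒ r4c1=4.
Step 9. [r3c3∈{2}] nothing but 2 survives at r3c3, so r3c3=2.

Answer: 1 3 4 2 / 2 4 1 3 / 3 1 2 4 / 4 2 3 1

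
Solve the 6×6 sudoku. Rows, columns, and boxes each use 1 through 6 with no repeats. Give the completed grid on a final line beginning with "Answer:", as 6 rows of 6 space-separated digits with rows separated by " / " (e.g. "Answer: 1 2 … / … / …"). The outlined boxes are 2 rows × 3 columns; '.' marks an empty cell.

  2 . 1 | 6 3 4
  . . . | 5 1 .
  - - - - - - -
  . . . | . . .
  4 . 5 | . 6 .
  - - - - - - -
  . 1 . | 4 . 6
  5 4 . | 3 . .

Step 1. [r3c1∈{1,3,6}] in col 1, 1 fits only at r3c1, so r3c1=1.
Step 2. [r3c4∈{2}] r3c4 has the single candidate 2, so r3c4=2.
Step 3. [r6c5∈{2}] r6c5 is down to just 2 ⇒ r6c5=2.
Step 4. [r2c1∈{3,6}] across col 1, 6 lands solely at r2c1, so r2c1=6.
Step 5. [r2c2∈{3}] r2c2 is down to just 3 ⇒ r2c2=3.
Step 6. [r3c3∈{3,6}] r3c3 is the only open cell in box 3 admitting 3 ⇒ r3c3=3.
Step 7. [r5c5∈{5}] r5c5 is down to just 5. So r5c5=5.
Step 8. [r4c4∈{1}] only 1 remains possible at r4c4. So r4c4=1.
Step 9. [r4c6∈{3}] r4c6 has the single candidate 3, so r4c6=3.
Step 10. [r6c3∈{6}] r6c3's peers cover all but 6. So r6c3=6.
Step 11. [r6c6∈{1}] only 1 remains possible at r6c6. So r6c6=1.
Step 12. [r2c3∈{4}] only 4 remains possible at r2c3. So r2c3=4.
Step 13. [r3c5∈{4}] r3c5 is down to just 4 ⇒ r3c5=4.
Step 14. [r3c6∈{5}] r3c6 has the single candidate 5. So r3c6=5.
Step 15. [r3c2∈{6}] r3c2 has the single candidate 6. So r3c2=6.
Step 16. [r1c2∈{5}] r1c2 has the single candidate 5 ⇒ r1c2=5.
Step 17. [r4c2∈{2}] only 2 remains possible at r4c2. So r4c2=2.
Step 18. [r2c6∈{2}] r2c6's peers cover all but 2 ⇒ r2c6=2.
Step 19. [r5c3∈{2}] r5c3's peers cover all but 2. So r5c3=2.
Step 20. [r5c1∈{3}] r5c1's peers cover all but 3 ⇒ r5c1=3.

Answer: 2 5 1 6 3 4 / 6 3 4 5 1 2 / 1 6 3 2 4 5 / 4 2 5 1 6 3 / 3 1 2 4 5 6 / 5 4 6 3 2 1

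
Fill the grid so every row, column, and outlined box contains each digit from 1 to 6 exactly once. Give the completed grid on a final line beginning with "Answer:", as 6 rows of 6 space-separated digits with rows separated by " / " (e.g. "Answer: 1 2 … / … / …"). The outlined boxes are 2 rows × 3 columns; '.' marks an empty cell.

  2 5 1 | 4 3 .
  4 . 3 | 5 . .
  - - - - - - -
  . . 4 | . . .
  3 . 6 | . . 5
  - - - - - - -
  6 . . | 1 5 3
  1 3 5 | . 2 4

Step 1. [r1c6∈{6}] r1c6's peers cover all but 6. So r1c6=6.
Step 2. [r2c5∈{1}] r2c5 is down to just 1. So r2c5=1.
Step 3. [r4c4∈{2}] r4c4's peers cover all but 2 ⇒ r4c4=2.
Step 4. [r3c2∈{1,2}] r3c2 is the only open cell in row 3 admitting 2 ⇒ r3c2=2.
Step 5. [r3c4∈{3,6}] across row 3, 3 lands solely at r3c4 ⇒ r3c4=3.
Step 6. [r2c6∈{2}] r2c6 has the single candidate 2, so r2c6=2.
Step 7. [r6c4∈{6}] r6c4's peers cover all but 6, so r6c4=6.
Step 8. [r4c5∈{4}] r4c5 has the single candidate 4 ⇒ r4c5=4.
Step 9. [r3c1∈{5}] r3c1's peers cover all but 5. So r3c1=5.
Step 10. [r3c6∈{1}] r3c6's peers cover all but 1, so r3c6=1.
Step 11. [r3c5∈{6}] r3c5's peers cover all but 6, so r3c5=6.
Step 12. [r2c2∈{6}] r2c2 is down to just 6. So r2c2=6.
Step 13. [r5c3∈{2}] nothing but 2 survives at r5c3. So r5c3=2.
Step 14. [r4c2∈{1}] only 1 remains possible at r4c2. So r4c2=1.
Step 15. [r5c2∈{4}] r5c2 is down to just 4, so r5c2=4.

Answer: 2 5 1 4 3 6 / 4 6 3 5 1 2 / 5 2 4 3 6 1 / 3 1 6 2 4 5 / 6 4 2 1 5 3 / 1 3 5 6 2 4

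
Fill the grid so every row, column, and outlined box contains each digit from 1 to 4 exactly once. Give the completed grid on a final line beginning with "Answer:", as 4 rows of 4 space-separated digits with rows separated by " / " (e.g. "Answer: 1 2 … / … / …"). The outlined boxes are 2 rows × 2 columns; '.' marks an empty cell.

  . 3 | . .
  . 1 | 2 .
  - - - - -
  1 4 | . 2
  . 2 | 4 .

Step 1. [r4c4∈{1,3}] in row 4, 1 fits only at r4c4. So r4c4=1.
Step 2. [r1c4∈{4}] only 4 remains possible at r1c4. So r1c4=4.
Step 3. [r1c1∈{2}] r1c1 has the single candidate 2 ⇒ r1c1=2.
Step 4. [r2c4∈{3}] nothing but 3 survives at r2c4, so r2c4=3.
Step 5. [r2c1∈{4}] r2c1's peers cover all but 4, so r2c1=4.
Step 6. [r1c3∈{1}] r1c3's peers cover all but 1. So r1c3=1.
Step 7. [r4c1∈{3}] r4c1 is down to just 3, so r4c1=3.
Step 8. [r3c3∈{3}] r3c3's peers cover all but 3. So r3c3=3.

Answer: 2 3 1 4 / 4 1 2 3 / 1 4 3 2 / 3 2 4 1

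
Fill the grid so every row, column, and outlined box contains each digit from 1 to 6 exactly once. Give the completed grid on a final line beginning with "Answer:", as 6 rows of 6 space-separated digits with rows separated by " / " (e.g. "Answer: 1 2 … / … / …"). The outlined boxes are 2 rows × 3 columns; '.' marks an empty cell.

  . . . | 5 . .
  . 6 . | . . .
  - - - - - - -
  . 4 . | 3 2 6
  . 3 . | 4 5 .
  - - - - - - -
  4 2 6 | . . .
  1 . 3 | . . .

Step 1. [r3c3∈{1,5}] across row 3, 1 lands solely at r3c3 ⇒ r3c3=1.
Step 2. [r1c5∈{1,3,4,6}] across row 1, 6 lands solely at r1c5, so r1c5=6.
Step 3. [r4c6∈{1}] r4c6 has the single candidate 1 ⇒ r4c6=1.
Step 4. [r4c3∈{2}] r4c3's peers cover all but 2, so r4c3=2.
Step 5. [r2c3∈{4,5}] 5 has one home in col 3: r2c3, so r2c3=5.
Step 6. [r5c4∈{1}] nothing but 1 survives at r5c4 ⇒ r5c4=1.
Step 7. [r2c4∈{2}] r2c4 has the single candidate 2, so r2c4=2.
Step 8. [r2c1∈{3}] r2c1's peers cover all but 3. So r2c1=3.
Step 9. [r2c6∈{4}] only 4 remains possible at r2c6. So r2c6=4.
Step 10. [r5c6∈{3,5}] 5 has one home in row 5: r5c6. So r5c6=5.
Step 11. [r3c1∈{5}] r3c1 is down to just 5. So r3c1=5.
Step 12. [r6c2∈{5}] r6c2 is down to just 5, so r6c2=5.
Step 13. [r1c1∈{2}] r1c1 has the single candidate 2. So r1c1=2.
Step 14. [r6c4∈{6}] r6c4's peers cover all but 6. So r6c4=6.
Step 15. [r6c6∈{2}] nothing but 2 survives at r6c6 ⇒ r6c6=2.
Step 16. [r1c3∈{4}] r1c3 has the single candidate 4 ⇒ r1c3=4.
Step 17. [r2c5∈{1}] r2c5 has the single candidate 1. So r2c5=1.
Step 18. [r4c1∈{6}] r4c1 has the single candidate 6, so r4c1=6.
Step 19. [r1c2∈{1}] r1c2 has the single candidate 1 ⇒ r1c2=1.
Step 20. [r5c5∈{3}] only 3 remains possible at r5c5 ⇒ r5c5=3.
Step 21. [r6c5∈{4}] r6c5 has the single candidate 4. So r6c5=4.
Step 22. [r1c6∈{3}] nothing but 3 survives at r1c6. So r1c6=3.

Answer: 2 1 4 5 6 3 / 3 6 5 2 1 4 / 5 4 1 3 2 6 / 6 3 2 4 5 1 / 4 2 6 1 3 5 / 1 5 3 6 4 2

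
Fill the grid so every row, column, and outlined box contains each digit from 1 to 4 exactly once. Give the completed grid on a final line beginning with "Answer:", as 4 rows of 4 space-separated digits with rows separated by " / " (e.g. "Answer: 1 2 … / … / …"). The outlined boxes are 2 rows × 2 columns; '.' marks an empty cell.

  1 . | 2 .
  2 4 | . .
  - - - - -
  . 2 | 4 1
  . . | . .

Step 1. [r4c3∈{3}] only 3 remains possible at r4c3, so r4c3=3.
Step 2. [r1c2∈{3}] nothing but 3 survives at r1c2. So r1c2=3.
Step 3. [r3c1∈{3}] nothing but 3 survives at r3c1. So r3c1=3.
Step 4. [r4c1∈{4}] only 4 remains possible at r4c1. So r4c1=4.
Step 5. [r2c3∈{1}] r2c3's peers cover all but 1 ⇒ r2c3=1.
Step 6. [r4c4∈{2}] r4c4 is down to just 2. So r4c4=2.
Step 7. [r4c2∈{1}] nothing but 1 survives at r4c2 ⇒ r4c2=1.
Step 8. [r1c4∈{4}] nothing but 4 survives at r1c4. So r1c4=4.
Step 9. [r2c4∈{3}] r2c4 has the single candidate 3, so r2c4=3.

Answer: 1 3 2 4 / 2 4 1 3 / 3 2 4 1 / 4 1 3 2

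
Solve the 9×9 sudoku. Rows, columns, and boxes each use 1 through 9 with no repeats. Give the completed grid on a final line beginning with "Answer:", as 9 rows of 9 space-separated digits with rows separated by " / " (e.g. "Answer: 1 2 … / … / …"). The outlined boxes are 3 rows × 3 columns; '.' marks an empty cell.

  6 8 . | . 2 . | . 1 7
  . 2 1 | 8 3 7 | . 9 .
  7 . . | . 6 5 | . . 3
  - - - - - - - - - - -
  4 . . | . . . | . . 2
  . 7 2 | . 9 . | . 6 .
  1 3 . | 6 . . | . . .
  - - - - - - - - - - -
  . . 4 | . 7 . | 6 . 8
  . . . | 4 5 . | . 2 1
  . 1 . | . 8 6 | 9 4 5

Step 1. [r3c3∈{9}] r3c3's peers cover all but 9. So r3c3=9.
Step 2. [r4c5∈{1}] nothing but 1 survives at r4c5, so r4c5=1.
Step 3. [r5c9∈{4}] only 4 remains possible at r5c9 ⇒ r5c9=4.
Step 4. [r7c8∈{3}] r7c8's peers cover all but 3. So r7c8=3.
Step 5. [r2c1∈{5}] r2c1 is down to just 5 ⇒ r2c1=5.
Step 6. [r5c1∈{8}] nothing but 8 survives at r5c1, so r5c1=8.
Step 7. [r5c6∈{3}] r5c6's peers cover all but 3 ⇒ r5c6=3.
Step 8. [r8c6∈{9}] r8c6 is down to just 9. So r8c6=9.
Step 9. [r1c7∈{4,5}] 5 has one home in row 1: r1c7 ⇒ r1c7=5.
Step 10. [r4c4∈{5,7}] across col 4, 7 lands solely at r4c4. So r4c4=7.
Step 11. [r4c2∈{5,6,9}] row 4 places 9 nowhere but r4c2, so r4c2=9.
Step 12. [r8c1∈{3}] r8c1's peers cover all but 3. So r8c1=3.
Step 13. [r4c6∈{8}] r4c6 has the single candidate 8 ⇒ r4c6=8.
Step 14. [r6c8∈{5,7,8}] 7 has one home in col 8: r6c8, so r6c8=7.
Step 15. [r6c6∈{2,4}] across row 6, 2 lands solely at r6c6. So r6c6=2.
Step 16. [r8c3∈{6,7,8}] 8 has one home in row 8: r8c3 ⇒ r8c3=8.
Step 17. [r3c7∈{2,4,8}] r3c7 is the only open cell in row 3 admitting 2 ⇒ r3c7=2.
Step 18. [r9c1∈{2}] r9c1 is down to just 2 ⇒ r9c1=2.
Step 19. [r3c4∈{1}] r3c4's peers cover all but 1 ⇒ r3c4=1.
Step 20. [r4c3∈{5,6}] 6 has one home in row 4: r4c3, so r4c3=6.
Step 21. [r7c6∈{1}] only 1 remains possible at r7c6 ⇒ r7c6=1.
Step 22. [r1c3∈{3}] r1c3 is down to just 3. So r1c3=3.
Step 23. [r7c1∈{9}] r7c1's peers cover all but 9 ⇒ r7c1=9.
Step 24. [r4c8∈{5}] r4c8 has the single candidate 5, so r4c8=5.
Step 25. [r2c9∈{6}] nothing but 6 survives at r2c9 ⇒ r2c9=6.
Step 26. [r6c5∈{4}] only 4 remains possible at r6c5 ⇒ r6c5=4.
Step 27. [r3c2∈{4}] r3c2's peers cover all but 4 ⇒ r3c2=4.
Step 28. [r9c4∈{3}] r9c4's peers cover all but 3 ⇒ r9c4=3.
Step 29. [r3c8∈{8}] nothing but 8 survives at r3c8. So r3c8=8.
Step 30. [r1c4∈{9}] r1c4 is down to just 9, so r1c4=9.
Step 31. [r7c2∈{5}] nothing but 5 survives at r7c2. So r7c2=5.
Step 32. [r2c7∈{4}] only 4 remains possible at r2c7. So r2c7=4.
Step 33. [r9c3∈{7}] r9c3 has the single candidate 7, so r9c3=7.
Step 34. [r8c7∈{7}] r8c7 has the single candidate 7. So r8c7=7.
Step 35. [r6c3∈{5}] r6c3's peers cover all but 5. So r6c3=5.
Step 36. [r1c6∈{4}] nothing but 4 survives at r1c6 ⇒ r1c6=4.
Step 37. [r6c9∈{9}] r6c9's peers cover all but 9 ⇒ r6c9=9.
Step 38. [r4c7∈{3}] only 3 remains possible at r4c7, so r4c7=3.
Step 39. [r7c4∈{2}] r7c4 has the single candidate 2, so r7c4=2.
Step 40. [r8c2∈{6}] r8c2 has the single candidate 6, so r8c2=6.
Step 41. [r6c7∈{8}] nothing but 8 survives at r6c7. So r6c7=8.
Step 42. [r5c7∈{1}] r5c7's peers cover all but 1 ⇒ r5c7=1.
Step 43. [r5c4∈{5}] nothing but 5 survives at r5c4, so r5c4=5.

Answer: 6 8 3 9 2 4 5 1 7 / 5 2 1 8 3 7 4 9 6 / 7 4 9 1 6 5 2 8 3 / 4 9 6 7 1 8 3 5 2 / 8 7 2 5 9 3 1 6 4 / 1 3 5 6 4 2 8 7 9 / 9 5 4 2 7 1 6 3 8 / 3 6 8 4 5 9 7 2 1 / 2 1 7 3 8 6 9 4 5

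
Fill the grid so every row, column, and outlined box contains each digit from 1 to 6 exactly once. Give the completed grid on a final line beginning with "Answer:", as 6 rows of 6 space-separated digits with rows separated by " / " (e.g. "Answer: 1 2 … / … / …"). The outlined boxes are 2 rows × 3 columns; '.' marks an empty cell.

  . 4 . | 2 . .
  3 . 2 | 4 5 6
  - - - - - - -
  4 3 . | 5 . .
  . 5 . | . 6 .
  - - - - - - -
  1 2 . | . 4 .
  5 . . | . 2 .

Step 1. [r3c5∈{1}] r3c5 is down to just 1 ⇒ r3c5=1.
Step 2. [r3c3∈{6}] r3c3 is down to just 6, so r3c3=6.
Step 3. [r4c4∈{3}] r4c4 is down to just 3. So r4c4=3.
Step 4. [r1c6∈{1,3}] in box 2, 1 fits only at r1c6 ⇒ r1c6=1.
Step 5. [r5c3∈{3}] r5c3's peers cover all but 3 ⇒ r5c3=3.
Step 6. [r6c4∈{1,6}] r6c4 is the only open cell in row 6 admitting 1, so r6c4=1.
Step 7. [r4c6∈{2,4}] row 4 places 4 nowhere but r4c6 ⇒ r4c6=4.
Step 8. [r6c3∈{4}] only 4 remains possible at r6c3. So r6c3=4.
Step 9. [r4c1∈{2}] r4c1 is down to just 2, so r4c1=2.
Step 10. [r3c6∈{2}] only 2 remains possible at r3c6 ⇒ r3c6=2.
Step 11. [r6c6∈{3}] nothing but 3 survives at r6c6 ⇒ r6c6=3.
Step 12. [r4c3∈{1}] r4c3 is down to just 1 ⇒ r4c3=1.
Step 13. [r1c1∈{6}] r1c1's peers cover all but 6. So r1c1=6.
Step 14. [r2c2∈{1}] nothing but 1 survives at r2c2, so r2c2=1.
Step 15. [r1c5∈{3}] r1c5's peers cover all but 3 ⇒ r1c5=3.
Step 16. [r5c6∈{5}] r5c6's peers cover all but 5 ⇒ r5c6=5.
Step 17. [r1c3∈{5}] nothing but 5 survives at r1c3, so r1c3=5.
Step 18. [r5c4∈{6}] nothing but 6 survives at r5c4 ⇒ r5c4=6.
Step 19. [r6c2∈{6}] r6c2 has the single candidate 6 ⇒ r6c2=6.

Answer: 6 4 5 2 3 1 / 3 1 2 4 5 6 / 4 3 6 5 1 2 / 2 5 1 3 6 4 / 1 2 3 6 4 5 / 5 6 4 1 2 3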